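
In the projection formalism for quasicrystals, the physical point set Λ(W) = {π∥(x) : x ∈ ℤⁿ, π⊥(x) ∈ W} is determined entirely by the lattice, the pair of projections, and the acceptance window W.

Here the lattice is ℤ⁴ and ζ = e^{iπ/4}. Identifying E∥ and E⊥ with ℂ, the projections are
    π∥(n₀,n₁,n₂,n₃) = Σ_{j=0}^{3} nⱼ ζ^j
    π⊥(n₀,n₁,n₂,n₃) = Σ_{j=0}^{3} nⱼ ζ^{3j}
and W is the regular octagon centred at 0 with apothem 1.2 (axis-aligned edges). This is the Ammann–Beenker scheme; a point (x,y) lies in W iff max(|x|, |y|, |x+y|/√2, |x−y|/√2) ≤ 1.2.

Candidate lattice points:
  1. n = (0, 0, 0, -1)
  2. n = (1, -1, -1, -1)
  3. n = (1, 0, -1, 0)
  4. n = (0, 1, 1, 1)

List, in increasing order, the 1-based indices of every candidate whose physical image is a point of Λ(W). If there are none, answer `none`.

1, 2, 4

π⊥(n) = n₀ + n₁ζ³ + n₂ζ⁶ + n₃ζ⁹ where ζ = e^{iπ/4}.
candidate 1: n = (0, 0, 0, -1) → π⊥ ≈ (-0.70711, -0.70711); max(|x|,|y|,|x±y|/√2) = 1.00000 ≤ 1.2 ⇒ ∈ W
candidate 2: n = (1, -1, -1, -1) → π⊥ ≈ (+1.00000, -0.41421); max(|x|,|y|,|x±y|/√2) = 1.00000 ≤ 1.2 ⇒ ∈ W
candidate 3: n = (1, 0, -1, 0) → π⊥ ≈ (+1.00000, +1.00000); max(|x|,|y|,|x±y|/√2) = 1.41421 > 1.2 ⇒ ∉ W
candidate 4: n = (0, 1, 1, 1) → π⊥ ≈ (+0.00000, +0.41421); max(|x|,|y|,|x±y|/√2) = 0.41421 ≤ 1.2 ⇒ ∈ W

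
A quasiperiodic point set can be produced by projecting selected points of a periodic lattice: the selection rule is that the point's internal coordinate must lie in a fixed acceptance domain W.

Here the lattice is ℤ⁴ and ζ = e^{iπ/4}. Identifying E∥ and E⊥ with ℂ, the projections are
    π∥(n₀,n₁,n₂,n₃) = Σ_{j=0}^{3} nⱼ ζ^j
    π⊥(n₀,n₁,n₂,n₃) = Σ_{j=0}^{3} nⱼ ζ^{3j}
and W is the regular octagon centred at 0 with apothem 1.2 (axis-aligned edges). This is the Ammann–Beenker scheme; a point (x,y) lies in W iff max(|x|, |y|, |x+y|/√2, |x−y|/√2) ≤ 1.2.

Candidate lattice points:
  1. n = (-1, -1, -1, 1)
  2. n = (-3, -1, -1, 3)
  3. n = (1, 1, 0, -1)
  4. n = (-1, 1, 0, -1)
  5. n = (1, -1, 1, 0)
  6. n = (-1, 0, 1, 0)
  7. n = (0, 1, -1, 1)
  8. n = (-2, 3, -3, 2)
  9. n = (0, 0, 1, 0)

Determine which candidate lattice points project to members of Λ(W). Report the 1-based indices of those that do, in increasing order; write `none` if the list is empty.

With ζ = e^{iπ/4} the internal vectors are ζ^0,ζ^3,ζ^6,ζ^9.
candidate 1: n = (-1, -1, -1, 1) → π⊥ ≈ (+0.414214, +1.000000); max(|x|,|y|,|x±y|/√2) = 1.000000 ≤ 1.2 ⇒ ∈ W
candidate 2: n = (-3, -1, -1, 3) → π⊥ ≈ (-0.171573, +2.414214); max(|x|,|y|,|x±y|/√2) = 2.414214 > 1.2 ⇒ ∉ W
candidate 3: n = (1, 1, 0, -1) → π⊥ ≈ (-0.414214, +0.000000); max(|x|,|y|,|x±y|/√2) = 0.414214 ≤ 1.2 ⇒ ∈ W
candidate 4: n = (-1, 1, 0, -1) → π⊥ ≈ (-2.414214, +0.000000); max(|x|,|y|,|x±y|/√2) = 2.414214 > 1.2 ⇒ ∉ W
candidate 5: n = (1, -1, 1, 0) → π⊥ ≈ (+1.707107, -1.707107); max(|x|,|y|,|x±y|/√2) = 2.414214 > 1.2 ⇒ ∉ W
candidate 6: n = (-1, 0, 1, 0) → π⊥ ≈ (-1.000000, -1.000000); max(|x|,|y|,|x±y|/√2) = 1.414214 > 1.2 ⇒ ∉ W
candidate 7: n = (0, 1, -1, 1) → π⊥ ≈ (+0.000000, +2.414214); max(|x|,|y|,|x±y|/√2) = 2.414214 > 1.2 ⇒ ∉ W
candidate 8: n = (-2, 3, -3, 2) → π⊥ ≈ (-2.707107, +6.535534); max(|x|,|y|,|x±y|/√2) = 6.535534 > 1.2 ⇒ ∉ W
candidate 9: n = (0, 0, 1, 0) → π⊥ ≈ (+0.000000, -1.000000); max(|x|,|y|,|x±y|/√2) = 1.000000 ≤ 1.2 ⇒ ∈ W

1, 3, 9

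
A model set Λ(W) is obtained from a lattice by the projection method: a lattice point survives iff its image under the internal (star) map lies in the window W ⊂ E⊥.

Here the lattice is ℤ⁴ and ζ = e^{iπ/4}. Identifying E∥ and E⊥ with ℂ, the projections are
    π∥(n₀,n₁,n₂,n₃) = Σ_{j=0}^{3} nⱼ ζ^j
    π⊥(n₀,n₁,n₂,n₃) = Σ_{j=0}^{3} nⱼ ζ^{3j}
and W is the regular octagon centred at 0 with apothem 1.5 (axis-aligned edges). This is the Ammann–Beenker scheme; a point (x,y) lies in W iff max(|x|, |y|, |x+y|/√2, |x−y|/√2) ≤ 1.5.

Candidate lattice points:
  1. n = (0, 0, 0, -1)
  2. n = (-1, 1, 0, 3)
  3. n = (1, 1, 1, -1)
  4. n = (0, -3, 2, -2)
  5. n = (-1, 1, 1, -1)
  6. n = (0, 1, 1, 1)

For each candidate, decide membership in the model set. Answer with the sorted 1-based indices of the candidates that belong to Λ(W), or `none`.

1, 3, 6

π⊥(n) = n₀ + n₁ζ³ + n₂ζ⁶ + n₃ζ⁹ where ζ = e^{iπ/4}.
candidate 1: n = (0, 0, 0, -1) → π⊥ ≈ (-0.70711, -0.70711); max(|x|,|y|,|x±y|/√2) = 1.00000 ≤ 1.5 ⇒ ∈ W
candidate 2: n = (-1, 1, 0, 3) → π⊥ ≈ (+0.41421, +2.82843); max(|x|,|y|,|x±y|/√2) = 2.82843 > 1.5 ⇒ ∉ W
candidate 3: n = (1, 1, 1, -1) → π⊥ ≈ (-0.41421, -1.00000); max(|x|,|y|,|x±y|/√2) = 1.00000 ≤ 1.5 ⇒ ∈ W
candidate 4: n = (0, -3, 2, -2) → π⊥ ≈ (+0.70711, -5.53553); max(|x|,|y|,|x±y|/√2) = 5.53553 > 1.5 ⇒ ∉ W
candidate 5: n = (-1, 1, 1, -1) → π⊥ ≈ (-2.41421, -1.00000); max(|x|,|y|,|x±y|/√2) = 2.41421 > 1.5 ⇒ ∉ W
candidate 6: n = (0, 1, 1, 1) → π⊥ ≈ (+0.00000, +0.41421); max(|x|,|y|,|x±y|/√2) = 0.41421 ≤ 1.5 ⇒ ∈ W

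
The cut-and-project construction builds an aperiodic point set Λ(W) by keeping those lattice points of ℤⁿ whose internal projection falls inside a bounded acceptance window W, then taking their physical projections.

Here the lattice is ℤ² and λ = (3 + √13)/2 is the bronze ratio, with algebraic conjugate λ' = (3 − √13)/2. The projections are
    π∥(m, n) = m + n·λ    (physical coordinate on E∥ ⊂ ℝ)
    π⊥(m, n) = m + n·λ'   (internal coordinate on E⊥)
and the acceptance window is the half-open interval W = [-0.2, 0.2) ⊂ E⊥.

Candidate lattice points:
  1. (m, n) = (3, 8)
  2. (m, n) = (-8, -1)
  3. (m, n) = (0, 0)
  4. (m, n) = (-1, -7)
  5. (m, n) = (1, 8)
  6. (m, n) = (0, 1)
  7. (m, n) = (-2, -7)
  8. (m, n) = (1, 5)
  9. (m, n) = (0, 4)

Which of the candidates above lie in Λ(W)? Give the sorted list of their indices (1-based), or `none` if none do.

Numerically λ ≈ 3.3028 and λ' = −1/λ ≈ -0.3028.
[1] lift (3,8): star map gives 0.5778; window check -0.2 ≤ 0.5778 < 0.2 is false → out
[2] lift (-8,-1): star map gives -7.6972; window check -0.2 ≤ -7.6972 < 0.2 is false → out
[3] lift (0,0): star map gives 0.0000; window check -0.2 ≤ 0.0000 < 0.2 is true → IN Λ
[4] lift (-1,-7): star map gives 1.1194; window check -0.2 ≤ 1.1194 < 0.2 is false → out
[5] lift (1,8): star map gives -1.4222; window check -0.2 ≤ -1.4222 < 0.2 is false → out
[6] lift (0,1): star map gives -0.3028; window check -0.2 ≤ -0.3028 < 0.2 is false → out
[7] lift (-2,-7): star map gives 0.1194; window check -0.2 ≤ 0.1194 < 0.2 is true → IN Λ
[8] lift (1,5): star map gives -0.5139; window check -0.2 ≤ -0.5139 < 0.2 is false → out
[9] lift (0,4): star map gives -1.2111; window check -0.2 ≤ -1.2111 < 0.2 is false → out

3, 7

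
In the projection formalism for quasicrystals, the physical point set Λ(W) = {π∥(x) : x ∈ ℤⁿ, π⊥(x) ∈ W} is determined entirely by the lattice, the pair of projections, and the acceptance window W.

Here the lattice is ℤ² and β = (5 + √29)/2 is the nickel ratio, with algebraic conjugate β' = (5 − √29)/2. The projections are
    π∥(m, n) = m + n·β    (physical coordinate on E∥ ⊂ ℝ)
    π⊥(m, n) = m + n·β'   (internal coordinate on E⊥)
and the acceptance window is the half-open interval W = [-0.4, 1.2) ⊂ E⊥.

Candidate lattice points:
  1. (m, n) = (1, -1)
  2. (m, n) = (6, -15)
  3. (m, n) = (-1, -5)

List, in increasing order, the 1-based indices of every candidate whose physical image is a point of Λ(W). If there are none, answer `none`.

Numerically β ≈ 5.19258 and β' = −1/β ≈ -0.19258.
[1] lift (1,-1): star map gives 1.19258; window check -0.4 ≤ 1.19258 < 1.2 is true → IN Λ
[2] lift (6,-15): star map gives 8.88874; window check -0.4 ≤ 8.88874 < 1.2 is false → out
[3] lift (-1,-5): star map gives -0.03709; window check -0.4 ≤ -0.03709 < 1.2 is true → IN Λ

1, 3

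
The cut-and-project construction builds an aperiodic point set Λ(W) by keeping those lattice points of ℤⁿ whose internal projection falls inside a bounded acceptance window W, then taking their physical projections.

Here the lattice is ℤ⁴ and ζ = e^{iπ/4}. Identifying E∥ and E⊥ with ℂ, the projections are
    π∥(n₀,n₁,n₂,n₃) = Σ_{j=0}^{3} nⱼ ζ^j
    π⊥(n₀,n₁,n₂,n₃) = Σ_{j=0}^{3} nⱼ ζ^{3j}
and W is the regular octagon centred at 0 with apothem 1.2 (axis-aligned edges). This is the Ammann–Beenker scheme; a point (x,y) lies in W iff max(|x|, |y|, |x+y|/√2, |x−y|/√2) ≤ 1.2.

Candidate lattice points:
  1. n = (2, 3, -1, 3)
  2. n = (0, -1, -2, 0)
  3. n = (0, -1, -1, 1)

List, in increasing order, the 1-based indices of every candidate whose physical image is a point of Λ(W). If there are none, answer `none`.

none

Internal map: ζ^{3j} for j=0..3 gives (1,0), (−√2/2,√2/2), (0,−1), (√2/2,√2/2).
#1 (2, 3, -1, 3): internal (2.000000, 5.242641); octagon support 5.242641 vs apothem 1.2 → ∉ W
#2 (0, -1, -2, 0): internal (0.707107, 1.292893); octagon support 1.414214 vs apothem 1.2 → ∉ W
#3 (0, -1, -1, 1): internal (1.414214, 1.000000); octagon support 1.707107 vs apothem 1.2 → ∉ W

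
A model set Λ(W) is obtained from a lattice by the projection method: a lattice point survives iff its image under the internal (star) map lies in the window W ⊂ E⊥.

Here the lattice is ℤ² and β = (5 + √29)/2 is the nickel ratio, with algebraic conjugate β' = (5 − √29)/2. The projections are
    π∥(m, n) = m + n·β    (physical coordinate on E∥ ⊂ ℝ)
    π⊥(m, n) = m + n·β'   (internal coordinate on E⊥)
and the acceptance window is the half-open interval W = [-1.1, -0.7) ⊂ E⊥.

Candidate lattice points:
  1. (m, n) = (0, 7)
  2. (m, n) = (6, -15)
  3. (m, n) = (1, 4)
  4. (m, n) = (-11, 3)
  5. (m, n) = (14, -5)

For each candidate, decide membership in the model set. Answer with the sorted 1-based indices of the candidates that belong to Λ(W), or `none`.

Numerically β ≈ 5.1926 and β' = −1/β ≈ -0.1926.
#1 (0,7): internal coord 0 + (7)·β' = -1.3481; -1.3481 ∉ [-1.1, -0.7) → out
#2 (6,-15): internal coord 6 + (-15)·β' = +8.8887; +8.8887 ∉ [-1.1, -0.7) → out
#3 (1,4): internal coord 1 + (4)·β' = +0.2297; +0.2297 ∉ [-1.1, -0.7) → out
#4 (-11,3): internal coord -11 + (3)·β' = -11.5777; -11.5777 ∉ [-1.1, -0.7) → out
#5 (14,-5): internal coord 14 + (-5)·β' = +14.9629; +14.9629 ∉ [-1.1, -0.7) → out

none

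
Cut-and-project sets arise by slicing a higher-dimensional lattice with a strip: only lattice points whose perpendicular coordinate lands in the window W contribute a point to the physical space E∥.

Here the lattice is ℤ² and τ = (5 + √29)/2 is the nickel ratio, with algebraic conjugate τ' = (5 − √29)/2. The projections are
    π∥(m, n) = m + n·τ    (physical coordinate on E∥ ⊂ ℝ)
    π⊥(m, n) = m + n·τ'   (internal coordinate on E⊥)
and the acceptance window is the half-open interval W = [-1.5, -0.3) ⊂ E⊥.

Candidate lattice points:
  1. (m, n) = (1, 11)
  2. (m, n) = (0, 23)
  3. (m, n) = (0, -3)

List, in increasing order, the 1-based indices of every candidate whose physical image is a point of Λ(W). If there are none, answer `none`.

1

Compute τ' = (5−√29)/2 = -0.19258, so π⊥(m,n) = m -0.19258·n.
[1] lift (1,11): star map gives -1.11841; window check -1.5 ≤ -1.11841 < -0.3 is true → IN Λ
[2] lift (0,23): star map gives -4.42940; window check -1.5 ≤ -4.42940 < -0.3 is false → out
[3] lift (0,-3): star map gives 0.57775; window check -1.5 ≤ 0.57775 < -0.3 is false → out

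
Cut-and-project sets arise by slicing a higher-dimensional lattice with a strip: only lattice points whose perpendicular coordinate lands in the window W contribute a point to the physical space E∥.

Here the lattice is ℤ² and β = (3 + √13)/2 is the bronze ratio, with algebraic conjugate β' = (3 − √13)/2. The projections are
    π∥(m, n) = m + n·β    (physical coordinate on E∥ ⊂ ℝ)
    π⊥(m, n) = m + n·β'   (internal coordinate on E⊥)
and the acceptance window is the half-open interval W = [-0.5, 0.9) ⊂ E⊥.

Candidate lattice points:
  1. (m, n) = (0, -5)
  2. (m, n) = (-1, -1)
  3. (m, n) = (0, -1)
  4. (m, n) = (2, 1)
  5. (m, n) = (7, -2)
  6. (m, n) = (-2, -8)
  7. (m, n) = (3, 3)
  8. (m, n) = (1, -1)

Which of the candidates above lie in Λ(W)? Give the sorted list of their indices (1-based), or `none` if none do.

β' = (3−√13)/2 ≈ -0.3028.
#1 (0,-5): internal coord 0 + (-5)·β' = +1.5139; +1.5139 ∉ [-0.5, 0.9) → out
#2 (-1,-1): internal coord -1 + (-1)·β' = -0.6972; -0.6972 ∉ [-0.5, 0.9) → out
#3 (0,-1): internal coord 0 + (-1)·β' = +0.3028; +0.3028 ∈ [-0.5, 0.9) → IN Λ
#4 (2,1): internal coord 2 + (1)·β' = +1.6972; +1.6972 ∉ [-0.5, 0.9) → out
#5 (7,-2): internal coord 7 + (-2)·β' = +7.6056; +7.6056 ∉ [-0.5, 0.9) → out
#6 (-2,-8): internal coord -2 + (-8)·β' = +0.4222; +0.4222 ∈ [-0.5, 0.9) → IN Λ
#7 (3,3): internal coord 3 + (3)·β' = +2.0917; +2.0917 ∉ [-0.5, 0.9) → out
#8 (1,-1): internal coord 1 + (-1)·β' = +1.3028; +1.3028 ∉ [-0.5, 0.9) → out

3, 6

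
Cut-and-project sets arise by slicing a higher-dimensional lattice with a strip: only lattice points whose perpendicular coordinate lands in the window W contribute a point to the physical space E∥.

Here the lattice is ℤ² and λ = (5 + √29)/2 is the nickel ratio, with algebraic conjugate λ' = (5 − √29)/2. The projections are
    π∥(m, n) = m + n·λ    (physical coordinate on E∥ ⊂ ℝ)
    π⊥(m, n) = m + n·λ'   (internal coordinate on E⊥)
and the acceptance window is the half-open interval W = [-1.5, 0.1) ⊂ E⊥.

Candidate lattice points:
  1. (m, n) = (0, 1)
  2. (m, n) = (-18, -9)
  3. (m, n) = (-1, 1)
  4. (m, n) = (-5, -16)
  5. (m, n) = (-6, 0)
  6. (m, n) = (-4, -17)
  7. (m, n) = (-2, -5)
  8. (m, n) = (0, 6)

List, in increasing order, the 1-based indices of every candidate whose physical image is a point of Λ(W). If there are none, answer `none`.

1, 3, 6, 7, 8

λ' = (5−√29)/2 ≈ -0.1926.
[1] lift (0,1): star map gives -0.1926; window check -1.5 ≤ -0.1926 < 0.1 is true → IN Λ
[2] lift (-18,-9): star map gives -16.2668; window check -1.5 ≤ -16.2668 < 0.1 is false → out
[3] lift (-1,1): star map gives -1.1926; window check -1.5 ≤ -1.1926 < 0.1 is true → IN Λ
[4] lift (-5,-16): star map gives -1.9187; window check -1.5 ≤ -1.9187 < 0.1 is false → out
[5] lift (-6,0): star map gives -6.0000; window check -1.5 ≤ -6.0000 < 0.1 is false → out
[6] lift (-4,-17): star map gives -0.7261; window check -1.5 ≤ -0.7261 < 0.1 is true → IN Λ
[7] lift (-2,-5): star map gives -1.0371; window check -1.5 ≤ -1.0371 < 0.1 is true → IN Λ
[8] lift (0,6): star map gives -1.1555; window check -1.5 ≤ -1.1555 < 0.1 is true → IN Λ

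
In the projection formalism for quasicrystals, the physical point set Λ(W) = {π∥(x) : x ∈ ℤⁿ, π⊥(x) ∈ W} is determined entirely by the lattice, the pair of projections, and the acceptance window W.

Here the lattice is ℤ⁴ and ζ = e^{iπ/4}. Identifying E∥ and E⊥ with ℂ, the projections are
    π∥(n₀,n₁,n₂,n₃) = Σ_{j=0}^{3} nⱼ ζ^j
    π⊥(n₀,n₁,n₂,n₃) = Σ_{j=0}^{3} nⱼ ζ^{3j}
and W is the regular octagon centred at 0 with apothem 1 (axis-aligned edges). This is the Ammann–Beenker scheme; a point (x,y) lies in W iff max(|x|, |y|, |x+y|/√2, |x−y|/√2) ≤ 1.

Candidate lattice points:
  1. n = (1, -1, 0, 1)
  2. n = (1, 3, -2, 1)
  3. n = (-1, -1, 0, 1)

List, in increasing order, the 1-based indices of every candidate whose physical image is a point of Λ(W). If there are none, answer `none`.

3

Internal map: ζ^{3j} for j=0..3 gives (1,0), (−√2/2,√2/2), (0,−1), (√2/2,√2/2).
#1 (1, -1, 0, 1): internal (2.414214, 0.000000); octagon support 2.414214 vs apothem 1 → ∉ W
#2 (1, 3, -2, 1): internal (-0.414214, 4.828427); octagon support 4.828427 vs apothem 1 → ∉ W
#3 (-1, -1, 0, 1): internal (0.414214, 0.000000); octagon support 0.414214 vs apothem 1 → ∈ W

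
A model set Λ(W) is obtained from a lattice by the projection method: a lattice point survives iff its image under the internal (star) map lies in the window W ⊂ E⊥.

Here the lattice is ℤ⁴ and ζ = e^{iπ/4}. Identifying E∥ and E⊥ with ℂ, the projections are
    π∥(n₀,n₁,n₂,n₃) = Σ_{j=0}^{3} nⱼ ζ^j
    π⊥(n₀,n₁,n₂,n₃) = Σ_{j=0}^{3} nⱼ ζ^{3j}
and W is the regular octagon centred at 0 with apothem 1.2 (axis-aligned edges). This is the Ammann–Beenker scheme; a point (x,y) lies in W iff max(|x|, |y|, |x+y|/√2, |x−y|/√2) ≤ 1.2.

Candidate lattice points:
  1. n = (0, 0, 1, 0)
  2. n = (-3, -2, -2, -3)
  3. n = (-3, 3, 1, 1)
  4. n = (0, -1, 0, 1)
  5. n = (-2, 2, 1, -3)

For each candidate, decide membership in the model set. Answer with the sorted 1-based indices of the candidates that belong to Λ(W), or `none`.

1

Internal map: ζ^{3j} for j=0..3 gives (1,0), (−√2/2,√2/2), (0,−1), (√2/2,√2/2).
#1 (0, 0, 1, 0): internal (0.00000, -1.00000); octagon support 1.00000 vs apothem 1.2 → ∈ W
#2 (-3, -2, -2, -3): internal (-3.70711, -1.53553); octagon support 3.70711 vs apothem 1.2 → ∉ W
#3 (-3, 3, 1, 1): internal (-4.41421, 1.82843); octagon support 4.41421 vs apothem 1.2 → ∉ W
#4 (0, -1, 0, 1): internal (1.41421, 0.00000); octagon support 1.41421 vs apothem 1.2 → ∉ W
#5 (-2, 2, 1, -3): internal (-5.53553, -1.70711); octagon support 5.53553 vs apothem 1.2 → ∉ W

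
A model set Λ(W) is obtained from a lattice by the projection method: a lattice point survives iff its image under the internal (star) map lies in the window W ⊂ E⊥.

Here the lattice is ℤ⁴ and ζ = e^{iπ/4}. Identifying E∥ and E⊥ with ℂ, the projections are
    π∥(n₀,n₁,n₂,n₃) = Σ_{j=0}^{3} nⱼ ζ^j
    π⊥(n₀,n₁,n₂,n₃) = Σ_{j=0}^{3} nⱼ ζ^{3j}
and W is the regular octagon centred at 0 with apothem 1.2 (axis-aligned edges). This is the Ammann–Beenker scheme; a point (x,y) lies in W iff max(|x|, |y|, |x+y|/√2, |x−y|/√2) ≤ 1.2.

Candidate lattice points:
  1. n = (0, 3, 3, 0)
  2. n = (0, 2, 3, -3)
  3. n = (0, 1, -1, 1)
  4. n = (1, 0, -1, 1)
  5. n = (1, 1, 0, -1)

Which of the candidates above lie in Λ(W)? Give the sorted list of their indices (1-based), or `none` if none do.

5

Internal map: ζ^{3j} for j=0..3 gives (1,0), (−√2/2,√2/2), (0,−1), (√2/2,√2/2).
#1 (0, 3, 3, 0): internal (-2.1213, -0.8787); octagon support 2.1213 vs apothem 1.2 → ∉ W
#2 (0, 2, 3, -3): internal (-3.5355, -3.7071); octagon support 5.1213 vs apothem 1.2 → ∉ W
#3 (0, 1, -1, 1): internal (0.0000, 2.4142); octagon support 2.4142 vs apothem 1.2 → ∉ W
#4 (1, 0, -1, 1): internal (1.7071, 1.7071); octagon support 2.4142 vs apothem 1.2 → ∉ W
#5 (1, 1, 0, -1): internal (-0.4142, 0.0000); octagon support 0.4142 vs apothem 1.2 → ∈ W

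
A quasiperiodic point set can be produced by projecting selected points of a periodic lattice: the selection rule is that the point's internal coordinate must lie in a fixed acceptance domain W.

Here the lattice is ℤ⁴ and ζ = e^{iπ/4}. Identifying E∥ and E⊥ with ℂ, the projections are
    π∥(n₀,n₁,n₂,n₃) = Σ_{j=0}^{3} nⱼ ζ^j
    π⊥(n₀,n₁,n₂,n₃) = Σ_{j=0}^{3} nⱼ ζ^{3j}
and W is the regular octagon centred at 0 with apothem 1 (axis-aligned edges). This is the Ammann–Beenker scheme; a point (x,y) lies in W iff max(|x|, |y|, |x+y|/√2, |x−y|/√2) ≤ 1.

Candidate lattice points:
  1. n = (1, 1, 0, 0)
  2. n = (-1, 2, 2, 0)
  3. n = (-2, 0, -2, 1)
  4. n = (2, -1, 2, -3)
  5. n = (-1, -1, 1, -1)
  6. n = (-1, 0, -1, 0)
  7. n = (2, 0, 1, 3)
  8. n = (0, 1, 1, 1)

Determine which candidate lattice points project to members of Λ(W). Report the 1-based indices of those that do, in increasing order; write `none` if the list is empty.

With ζ = e^{iπ/4} the internal vectors are ζ^0,ζ^3,ζ^6,ζ^9.
candidate 1: n = (1, 1, 0, 0) → π⊥ ≈ (+0.292893, +0.707107); max(|x|,|y|,|x±y|/√2) = 0.707107 ≤ 1 ⇒ ∈ W
candidate 2: n = (-1, 2, 2, 0) → π⊥ ≈ (-2.414214, -0.585786); max(|x|,|y|,|x±y|/√2) = 2.414214 > 1 ⇒ ∉ W
candidate 3: n = (-2, 0, -2, 1) → π⊥ ≈ (-1.292893, +2.707107); max(|x|,|y|,|x±y|/√2) = 2.828427 > 1 ⇒ ∉ W
candidate 4: n = (2, -1, 2, -3) → π⊥ ≈ (+0.585786, -4.828427); max(|x|,|y|,|x±y|/√2) = 4.828427 > 1 ⇒ ∉ W
candidate 5: n = (-1, -1, 1, -1) → π⊥ ≈ (-1.000000, -2.414214); max(|x|,|y|,|x±y|/√2) = 2.414214 > 1 ⇒ ∉ W
candidate 6: n = (-1, 0, -1, 0) → π⊥ ≈ (-1.000000, +1.000000); max(|x|,|y|,|x±y|/√2) = 1.414214 > 1 ⇒ ∉ W
candidate 7: n = (2, 0, 1, 3) → π⊥ ≈ (+4.121320, +1.121320); max(|x|,|y|,|x±y|/√2) = 4.121320 > 1 ⇒ ∉ W
candidate 8: n = (0, 1, 1, 1) → π⊥ ≈ (+0.000000, +0.414214); max(|x|,|y|,|x±y|/√2) = 0.414214 ≤ 1 ⇒ ∈ W

1, 8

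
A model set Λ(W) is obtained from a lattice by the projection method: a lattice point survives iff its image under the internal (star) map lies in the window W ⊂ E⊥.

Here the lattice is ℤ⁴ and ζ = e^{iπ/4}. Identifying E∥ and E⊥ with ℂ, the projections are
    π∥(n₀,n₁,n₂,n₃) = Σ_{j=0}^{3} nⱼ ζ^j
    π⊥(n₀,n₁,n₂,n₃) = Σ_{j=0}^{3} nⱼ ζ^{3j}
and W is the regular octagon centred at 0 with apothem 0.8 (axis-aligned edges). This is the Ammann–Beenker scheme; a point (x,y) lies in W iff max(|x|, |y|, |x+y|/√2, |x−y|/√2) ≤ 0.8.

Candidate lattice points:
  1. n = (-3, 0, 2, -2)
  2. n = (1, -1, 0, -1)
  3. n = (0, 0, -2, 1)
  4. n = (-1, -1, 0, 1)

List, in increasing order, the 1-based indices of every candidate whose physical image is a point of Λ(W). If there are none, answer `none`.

4

Internal map: ζ^{3j} for j=0..3 gives (1,0), (−√2/2,√2/2), (0,−1), (√2/2,√2/2).
candidate 1: n = (-3, 0, 2, -2) → π⊥ ≈ (-4.41421, -3.41421); max(|x|,|y|,|x±y|/√2) = 5.53553 > 0.8 ⇒ ∉ W
candidate 2: n = (1, -1, 0, -1) → π⊥ ≈ (+1.00000, -1.41421); max(|x|,|y|,|x±y|/√2) = 1.70711 > 0.8 ⇒ ∉ W
candidate 3: n = (0, 0, -2, 1) → π⊥ ≈ (+0.70711, +2.70711); max(|x|,|y|,|x±y|/√2) = 2.70711 > 0.8 ⇒ ∉ W
candidate 4: n = (-1, -1, 0, 1) → π⊥ ≈ (+0.41421, +0.00000); max(|x|,|y|,|x±y|/√2) = 0.41421 ≤ 0.8 ⇒ ∈ W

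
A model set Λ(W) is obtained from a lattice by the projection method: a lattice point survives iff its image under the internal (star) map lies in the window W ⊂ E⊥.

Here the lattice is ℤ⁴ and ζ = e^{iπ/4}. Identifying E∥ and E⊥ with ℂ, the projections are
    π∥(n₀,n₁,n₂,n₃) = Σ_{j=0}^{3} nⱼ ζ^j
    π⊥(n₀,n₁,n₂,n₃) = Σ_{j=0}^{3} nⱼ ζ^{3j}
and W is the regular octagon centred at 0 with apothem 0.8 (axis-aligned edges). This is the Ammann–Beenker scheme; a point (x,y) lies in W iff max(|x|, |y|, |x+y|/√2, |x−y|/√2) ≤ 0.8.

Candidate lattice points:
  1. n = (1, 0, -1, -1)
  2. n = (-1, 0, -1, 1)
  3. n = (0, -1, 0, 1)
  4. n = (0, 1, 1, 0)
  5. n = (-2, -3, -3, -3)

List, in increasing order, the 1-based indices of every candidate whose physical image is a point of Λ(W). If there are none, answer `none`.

π⊥(n) = n₀ + n₁ζ³ + n₂ζ⁶ + n₃ζ⁹ where ζ = e^{iπ/4}.
candidate 1: n = (1, 0, -1, -1) → π⊥ ≈ (+0.2929, +0.2929); max(|x|,|y|,|x±y|/√2) = 0.4142 ≤ 0.8 ⇒ ∈ W
candidate 2: n = (-1, 0, -1, 1) → π⊥ ≈ (-0.2929, +1.7071); max(|x|,|y|,|x±y|/√2) = 1.7071 > 0.8 ⇒ ∉ W
candidate 3: n = (0, -1, 0, 1) → π⊥ ≈ (+1.4142, +0.0000); max(|x|,|y|,|x±y|/√2) = 1.4142 > 0.8 ⇒ ∉ W
candidate 4: n = (0, 1, 1, 0) → π⊥ ≈ (-0.7071, -0.2929); max(|x|,|y|,|x±y|/√2) = 0.7071 ≤ 0.8 ⇒ ∈ W
candidate 5: n = (-2, -3, -3, -3) → π⊥ ≈ (-2.0000, -1.2426); max(|x|,|y|,|x±y|/√2) = 2.2929 > 0.8 ⇒ ∉ W

1, 4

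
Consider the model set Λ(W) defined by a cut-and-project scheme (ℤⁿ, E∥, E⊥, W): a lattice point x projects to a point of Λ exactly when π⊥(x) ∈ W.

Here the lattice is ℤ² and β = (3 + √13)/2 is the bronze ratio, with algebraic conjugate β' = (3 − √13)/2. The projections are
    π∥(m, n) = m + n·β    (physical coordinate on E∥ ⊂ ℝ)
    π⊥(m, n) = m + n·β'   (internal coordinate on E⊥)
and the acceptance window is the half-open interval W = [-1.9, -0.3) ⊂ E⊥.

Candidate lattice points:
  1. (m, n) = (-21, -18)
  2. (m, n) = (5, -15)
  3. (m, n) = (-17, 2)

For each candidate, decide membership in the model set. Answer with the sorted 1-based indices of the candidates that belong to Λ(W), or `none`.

Numerically β ≈ 3.30278 and β' = −1/β ≈ -0.30278.
#1 (-21,-18): internal coord -21 + (-18)·β' = -15.55004; -15.55004 ∉ [-1.9, -0.3) → out
#2 (5,-15): internal coord 5 + (-15)·β' = +9.54163; +9.54163 ∉ [-1.9, -0.3) → out
#3 (-17,2): internal coord -17 + (2)·β' = -17.60555; -17.60555 ∉ [-1.9, -0.3) → out

none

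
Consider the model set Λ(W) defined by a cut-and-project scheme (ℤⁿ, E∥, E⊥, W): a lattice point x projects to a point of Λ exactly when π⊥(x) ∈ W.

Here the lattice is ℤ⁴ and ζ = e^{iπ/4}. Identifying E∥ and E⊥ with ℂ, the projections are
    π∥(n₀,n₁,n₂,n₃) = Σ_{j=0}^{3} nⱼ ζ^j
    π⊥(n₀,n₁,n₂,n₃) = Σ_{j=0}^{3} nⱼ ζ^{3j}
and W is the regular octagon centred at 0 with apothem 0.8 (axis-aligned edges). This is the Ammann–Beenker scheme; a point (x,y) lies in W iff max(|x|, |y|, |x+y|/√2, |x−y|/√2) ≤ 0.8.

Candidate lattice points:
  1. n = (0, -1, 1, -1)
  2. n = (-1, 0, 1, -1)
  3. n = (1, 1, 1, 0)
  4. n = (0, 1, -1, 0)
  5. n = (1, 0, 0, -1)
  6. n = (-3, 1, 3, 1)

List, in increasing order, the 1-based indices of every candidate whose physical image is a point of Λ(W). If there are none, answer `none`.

Internal map: ζ^{3j} for j=0..3 gives (1,0), (−√2/2,√2/2), (0,−1), (√2/2,√2/2).
#1 (0, -1, 1, -1): internal (0.000000, -2.414214); octagon support 2.414214 vs apothem 0.8 → ∉ W
#2 (-1, 0, 1, -1): internal (-1.707107, -1.707107); octagon support 2.414214 vs apothem 0.8 → ∉ W
#3 (1, 1, 1, 0): internal (0.292893, -0.292893); octagon support 0.414214 vs apothem 0.8 → ∈ W
#4 (0, 1, -1, 0): internal (-0.707107, 1.707107); octagon support 1.707107 vs apothem 0.8 → ∉ W
#5 (1, 0, 0, -1): internal (0.292893, -0.707107); octagon support 0.707107 vs apothem 0.8 → ∈ W
#6 (-3, 1, 3, 1): internal (-3.000000, -1.585786); octagon support 3.242641 vs apothem 0.8 → ∉ W

3, 5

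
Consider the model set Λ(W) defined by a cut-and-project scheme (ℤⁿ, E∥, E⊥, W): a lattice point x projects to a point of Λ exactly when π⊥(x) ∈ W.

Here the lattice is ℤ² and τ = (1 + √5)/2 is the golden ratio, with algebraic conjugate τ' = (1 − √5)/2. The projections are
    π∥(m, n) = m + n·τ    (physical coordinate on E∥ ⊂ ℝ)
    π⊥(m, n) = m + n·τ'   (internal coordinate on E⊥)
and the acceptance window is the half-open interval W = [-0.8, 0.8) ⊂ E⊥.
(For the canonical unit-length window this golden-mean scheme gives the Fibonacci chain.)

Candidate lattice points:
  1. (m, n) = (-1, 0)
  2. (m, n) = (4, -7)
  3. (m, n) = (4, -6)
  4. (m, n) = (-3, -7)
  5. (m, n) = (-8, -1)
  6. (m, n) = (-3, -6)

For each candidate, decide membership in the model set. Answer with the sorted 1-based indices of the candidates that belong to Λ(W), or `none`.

τ' = (1−√5)/2 ≈ -0.61803.
[1] lift (-1,0): star map gives -1.00000; window check -0.8 ≤ -1.00000 < 0.8 is false → out
[2] lift (4,-7): star map gives 8.32624; window check -0.8 ≤ 8.32624 < 0.8 is false → out
[3] lift (4,-6): star map gives 7.70820; window check -0.8 ≤ 7.70820 < 0.8 is false → out
[4] lift (-3,-7): star map gives 1.32624; window check -0.8 ≤ 1.32624 < 0.8 is false → out
[5] lift (-8,-1): star map gives -7.38197; window check -0.8 ≤ -7.38197 < 0.8 is false → out
[6] lift (-3,-6): star map gives 0.70820; window check -0.8 ≤ 0.70820 < 0.8 is true → IN Λ

6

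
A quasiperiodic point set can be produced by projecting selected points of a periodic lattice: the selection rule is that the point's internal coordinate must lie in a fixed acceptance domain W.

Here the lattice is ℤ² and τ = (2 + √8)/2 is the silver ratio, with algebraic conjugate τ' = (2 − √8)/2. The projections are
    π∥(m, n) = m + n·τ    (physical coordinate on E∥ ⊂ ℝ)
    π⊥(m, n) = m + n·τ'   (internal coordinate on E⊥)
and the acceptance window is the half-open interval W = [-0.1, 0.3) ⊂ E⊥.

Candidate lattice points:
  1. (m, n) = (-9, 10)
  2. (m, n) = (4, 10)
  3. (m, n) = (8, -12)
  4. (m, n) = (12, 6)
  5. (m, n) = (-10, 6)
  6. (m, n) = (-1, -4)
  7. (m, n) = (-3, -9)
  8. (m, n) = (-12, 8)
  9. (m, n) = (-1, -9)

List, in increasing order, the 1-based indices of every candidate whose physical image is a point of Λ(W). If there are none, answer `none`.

Compute τ' = (2−√8)/2 = -0.41421, so π⊥(m,n) = m -0.41421·n.
candidate 1: (m,n)=(-9,10) → π∥ = -9+10·τ ≈ 15.14214, π⊥ = -9+10·τ' ≈ -13.14214 ∉ [-0.1, 0.3) ⇒ out
candidate 2: (m,n)=(4,10) → π∥ = 4+10·τ ≈ 28.14214, π⊥ = 4+10·τ' ≈ -0.14214 ∉ [-0.1, 0.3) ⇒ out
candidate 3: (m,n)=(8,-12) → π∥ = 8-12·τ ≈ -20.97056, π⊥ = 8-12·τ' ≈ 12.97056 ∉ [-0.1, 0.3) ⇒ out
candidate 4: (m,n)=(12,6) → π∥ = 12+6·τ ≈ 26.48528, π⊥ = 12+6·τ' ≈ 9.51472 ∉ [-0.1, 0.3) ⇒ out
candidate 5: (m,n)=(-10,6) → π∥ = -10+6·τ ≈ 4.48528, π⊥ = -10+6·τ' ≈ -12.48528 ∉ [-0.1, 0.3) ⇒ out
candidate 6: (m,n)=(-1,-4) → π∥ = -1-4·τ ≈ -10.65685, π⊥ = -1-4·τ' ≈ 0.65685 ∉ [-0.1, 0.3) ⇒ out
candidate 7: (m,n)=(-3,-9) → π∥ = -3-9·τ ≈ -24.72792, π⊥ = -3-9·τ' ≈ 0.72792 ∉ [-0.1, 0.3) ⇒ out
candidate 8: (m,n)=(-12,8) → π∥ = -12+8·τ ≈ 7.31371, π⊥ = -12+8·τ' ≈ -15.31371 ∉ [-0.1, 0.3) ⇒ out
candidate 9: (m,n)=(-1,-9) → π∥ = -1-9·τ ≈ -22.72792, π⊥ = -1-9·τ' ≈ 2.72792 ∉ [-0.1, 0.3) ⇒ out

none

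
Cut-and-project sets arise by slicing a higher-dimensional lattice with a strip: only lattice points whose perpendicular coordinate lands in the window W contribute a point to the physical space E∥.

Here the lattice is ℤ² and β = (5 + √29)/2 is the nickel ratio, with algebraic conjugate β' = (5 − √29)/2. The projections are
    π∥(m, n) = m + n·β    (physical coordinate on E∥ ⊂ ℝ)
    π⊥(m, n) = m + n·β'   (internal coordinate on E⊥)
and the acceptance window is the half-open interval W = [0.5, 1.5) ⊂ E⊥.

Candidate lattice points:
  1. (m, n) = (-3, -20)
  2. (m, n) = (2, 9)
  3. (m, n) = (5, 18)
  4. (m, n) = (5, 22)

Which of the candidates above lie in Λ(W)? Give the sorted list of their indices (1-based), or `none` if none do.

β' = (5−√29)/2 ≈ -0.192582.
#1 (-3,-20): internal coord -3 + (-20)·β' = +0.851648; +0.851648 ∈ [0.5, 1.5) → IN Λ
#2 (2,9): internal coord 2 + (9)·β' = +0.266758; +0.266758 ∉ [0.5, 1.5) → out
#3 (5,18): internal coord 5 + (18)·β' = +1.533517; +1.533517 ∉ [0.5, 1.5) → out
#4 (5,22): internal coord 5 + (22)·β' = +0.763187; +0.763187 ∈ [0.5, 1.5) → IN Λ

1, 4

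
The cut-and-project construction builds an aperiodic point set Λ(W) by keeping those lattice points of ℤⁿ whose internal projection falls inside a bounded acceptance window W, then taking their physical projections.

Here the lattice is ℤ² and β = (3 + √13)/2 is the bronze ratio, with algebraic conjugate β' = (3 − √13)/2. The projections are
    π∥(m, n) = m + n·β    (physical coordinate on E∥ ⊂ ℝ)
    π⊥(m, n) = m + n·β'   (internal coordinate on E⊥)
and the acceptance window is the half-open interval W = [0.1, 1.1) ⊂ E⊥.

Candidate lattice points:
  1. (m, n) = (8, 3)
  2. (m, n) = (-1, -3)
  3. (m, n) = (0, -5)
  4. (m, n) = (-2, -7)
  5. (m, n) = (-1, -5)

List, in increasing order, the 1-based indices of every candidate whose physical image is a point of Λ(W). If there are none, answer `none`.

4, 5

Numerically β ≈ 3.302776 and β' = −1/β ≈ -0.302776.
#1 (8,3): internal coord 8 + (3)·β' = +7.091673; +7.091673 ∉ [0.1, 1.1) → out
#2 (-1,-3): internal coord -1 + (-3)·β' = -0.091673; -0.091673 ∉ [0.1, 1.1) → out
#3 (0,-5): internal coord 0 + (-5)·β' = +1.513878; +1.513878 ∉ [0.1, 1.1) → out
#4 (-2,-7): internal coord -2 + (-7)·β' = +0.119429; +0.119429 ∈ [0.1, 1.1) → IN Λ
#5 (-1,-5): internal coord -1 + (-5)·β' = +0.513878; +0.513878 ∈ [0.1, 1.1) → IN Λ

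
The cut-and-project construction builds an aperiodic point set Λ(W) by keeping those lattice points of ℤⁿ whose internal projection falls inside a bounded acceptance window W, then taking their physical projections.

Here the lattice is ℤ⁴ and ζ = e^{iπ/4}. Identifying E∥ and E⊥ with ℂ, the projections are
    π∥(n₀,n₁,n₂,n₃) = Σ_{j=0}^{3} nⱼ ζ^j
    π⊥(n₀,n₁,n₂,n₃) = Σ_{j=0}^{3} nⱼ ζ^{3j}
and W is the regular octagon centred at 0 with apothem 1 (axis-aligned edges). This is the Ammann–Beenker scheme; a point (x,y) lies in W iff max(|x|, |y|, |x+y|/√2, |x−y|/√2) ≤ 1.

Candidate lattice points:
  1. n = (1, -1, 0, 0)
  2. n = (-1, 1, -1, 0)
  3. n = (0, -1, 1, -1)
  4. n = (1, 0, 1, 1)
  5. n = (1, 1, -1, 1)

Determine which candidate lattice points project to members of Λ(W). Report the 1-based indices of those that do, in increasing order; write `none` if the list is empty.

none

π⊥(n) = n₀ + n₁ζ³ + n₂ζ⁶ + n₃ζ⁹ where ζ = e^{iπ/4}.
candidate 1: n = (1, -1, 0, 0) → π⊥ ≈ (+1.707107, -0.707107); max(|x|,|y|,|x±y|/√2) = 1.707107 > 1 ⇒ ∉ W
candidate 2: n = (-1, 1, -1, 0) → π⊥ ≈ (-1.707107, +1.707107); max(|x|,|y|,|x±y|/√2) = 2.414214 > 1 ⇒ ∉ W
candidate 3: n = (0, -1, 1, -1) → π⊥ ≈ (+0.000000, -2.414214); max(|x|,|y|,|x±y|/√2) = 2.414214 > 1 ⇒ ∉ W
candidate 4: n = (1, 0, 1, 1) → π⊥ ≈ (+1.707107, -0.292893); max(|x|,|y|,|x±y|/√2) = 1.707107 > 1 ⇒ ∉ W
candidate 5: n = (1, 1, -1, 1) → π⊥ ≈ (+1.000000, +2.414214); max(|x|,|y|,|x±y|/√2) = 2.414214 > 1 ⇒ ∉ W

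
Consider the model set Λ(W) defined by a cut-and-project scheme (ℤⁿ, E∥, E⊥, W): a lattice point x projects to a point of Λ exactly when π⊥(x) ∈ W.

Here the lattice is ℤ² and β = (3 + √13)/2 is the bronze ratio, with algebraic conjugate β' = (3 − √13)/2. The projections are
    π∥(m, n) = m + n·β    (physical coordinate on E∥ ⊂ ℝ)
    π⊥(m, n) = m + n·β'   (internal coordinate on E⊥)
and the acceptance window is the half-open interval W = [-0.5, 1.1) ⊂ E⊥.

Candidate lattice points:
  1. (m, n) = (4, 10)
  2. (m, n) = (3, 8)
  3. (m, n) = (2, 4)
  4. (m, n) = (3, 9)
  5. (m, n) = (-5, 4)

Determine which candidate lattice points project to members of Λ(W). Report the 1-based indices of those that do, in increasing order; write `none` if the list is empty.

β' = (3−√13)/2 ≈ -0.302776.
[1] lift (4,10): star map gives 0.972244; window check -0.5 ≤ 0.972244 < 1.1 is true → IN Λ
[2] lift (3,8): star map gives 0.577795; window check -0.5 ≤ 0.577795 < 1.1 is true → IN Λ
[3] lift (2,4): star map gives 0.788897; window check -0.5 ≤ 0.788897 < 1.1 is true → IN Λ
[4] lift (3,9): star map gives 0.275019; window check -0.5 ≤ 0.275019 < 1.1 is true → IN Λ
[5] lift (-5,4): star map gives -6.211103; window check -0.5 ≤ -6.211103 < 1.1 is false → out

1, 2, 3, 4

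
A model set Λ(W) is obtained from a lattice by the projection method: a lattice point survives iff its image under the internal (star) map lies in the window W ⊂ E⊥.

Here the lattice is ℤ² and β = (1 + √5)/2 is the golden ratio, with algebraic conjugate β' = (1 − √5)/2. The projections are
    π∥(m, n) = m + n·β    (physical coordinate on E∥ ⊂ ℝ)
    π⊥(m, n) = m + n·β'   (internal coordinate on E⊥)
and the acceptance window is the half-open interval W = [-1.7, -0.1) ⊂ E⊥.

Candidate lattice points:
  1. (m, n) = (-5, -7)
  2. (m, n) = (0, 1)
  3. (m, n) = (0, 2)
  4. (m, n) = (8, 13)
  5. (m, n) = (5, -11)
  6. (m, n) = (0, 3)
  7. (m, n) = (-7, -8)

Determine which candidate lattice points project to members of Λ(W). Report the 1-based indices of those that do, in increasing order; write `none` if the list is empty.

β' = (1−√5)/2 ≈ -0.618034.
#1 (-5,-7): internal coord -5 + (-7)·β' = -0.673762; -0.673762 ∈ [-1.7, -0.1) → IN Λ
#2 (0,1): internal coord 0 + (1)·β' = -0.618034; -0.618034 ∈ [-1.7, -0.1) → IN Λ
#3 (0,2): internal coord 0 + (2)·β' = -1.236068; -1.236068 ∈ [-1.7, -0.1) → IN Λ
#4 (8,13): internal coord 8 + (13)·β' = -0.034442; -0.034442 ∉ [-1.7, -0.1) → out
#5 (5,-11): internal coord 5 + (-11)·β' = +11.798374; +11.798374 ∉ [-1.7, -0.1) → out
#6 (0,3): internal coord 0 + (3)·β' = -1.854102; -1.854102 ∉ [-1.7, -0.1) → out
#7 (-7,-8): internal coord -7 + (-8)·β' = -2.055728; -2.055728 ∉ [-1.7, -0.1) → out

1, 2, 3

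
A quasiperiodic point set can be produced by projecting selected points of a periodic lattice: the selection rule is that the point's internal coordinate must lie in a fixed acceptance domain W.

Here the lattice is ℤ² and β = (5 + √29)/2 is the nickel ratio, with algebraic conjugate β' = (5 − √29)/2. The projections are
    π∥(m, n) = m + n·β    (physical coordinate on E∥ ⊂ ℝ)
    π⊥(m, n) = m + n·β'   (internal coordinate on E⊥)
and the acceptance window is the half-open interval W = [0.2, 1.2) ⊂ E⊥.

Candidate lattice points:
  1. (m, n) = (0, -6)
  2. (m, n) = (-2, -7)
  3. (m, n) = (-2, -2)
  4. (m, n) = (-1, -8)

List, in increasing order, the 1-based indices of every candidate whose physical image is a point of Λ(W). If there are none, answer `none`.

1, 4

Numerically β ≈ 5.192582 and β' = −1/β ≈ -0.192582.
[1] lift (0,-6): star map gives 1.155494; window check 0.2 ≤ 1.155494 < 1.2 is true → IN Λ
[2] lift (-2,-7): star map gives -0.651923; window check 0.2 ≤ -0.651923 < 1.2 is false → out
[3] lift (-2,-2): star map gives -1.614835; window check 0.2 ≤ -1.614835 < 1.2 is false → out
[4] lift (-1,-8): star map gives 0.540659; window check 0.2 ≤ 0.540659 < 1.2 is true → IN Λ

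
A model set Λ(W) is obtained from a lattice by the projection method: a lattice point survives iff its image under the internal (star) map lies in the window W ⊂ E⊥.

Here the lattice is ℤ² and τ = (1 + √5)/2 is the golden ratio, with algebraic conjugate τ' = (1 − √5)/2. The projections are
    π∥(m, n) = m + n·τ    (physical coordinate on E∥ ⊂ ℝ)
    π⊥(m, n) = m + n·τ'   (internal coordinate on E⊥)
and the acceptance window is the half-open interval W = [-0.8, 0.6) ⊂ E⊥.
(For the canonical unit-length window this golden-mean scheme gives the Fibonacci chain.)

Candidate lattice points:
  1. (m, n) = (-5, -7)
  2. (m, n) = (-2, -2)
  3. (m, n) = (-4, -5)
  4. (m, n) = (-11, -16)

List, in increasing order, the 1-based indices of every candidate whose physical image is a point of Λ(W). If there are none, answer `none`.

1, 2

Compute τ' = (1−√5)/2 = -0.61803, so π⊥(m,n) = m -0.61803·n.
[1] lift (-5,-7): star map gives -0.67376; window check -0.8 ≤ -0.67376 < 0.6 is true → IN Λ
[2] lift (-2,-2): star map gives -0.76393; window check -0.8 ≤ -0.76393 < 0.6 is true → IN Λ
[3] lift (-4,-5): star map gives -0.90983; window check -0.8 ≤ -0.90983 < 0.6 is false → out
[4] lift (-11,-16): star map gives -1.11146; window check -0.8 ≤ -1.11146 < 0.6 is false → out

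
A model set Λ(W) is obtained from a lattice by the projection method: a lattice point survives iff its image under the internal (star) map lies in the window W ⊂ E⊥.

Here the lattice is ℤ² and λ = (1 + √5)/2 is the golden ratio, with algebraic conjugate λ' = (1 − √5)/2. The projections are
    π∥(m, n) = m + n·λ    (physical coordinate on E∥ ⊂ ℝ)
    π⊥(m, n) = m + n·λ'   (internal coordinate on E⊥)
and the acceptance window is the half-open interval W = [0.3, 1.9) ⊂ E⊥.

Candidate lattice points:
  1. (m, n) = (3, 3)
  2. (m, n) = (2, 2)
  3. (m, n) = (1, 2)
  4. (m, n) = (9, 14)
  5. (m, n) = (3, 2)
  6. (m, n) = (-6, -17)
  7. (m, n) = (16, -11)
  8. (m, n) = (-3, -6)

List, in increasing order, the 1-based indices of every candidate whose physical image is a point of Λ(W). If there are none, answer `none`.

1, 2, 4, 5, 8

λ' = (1−√5)/2 ≈ -0.6180.
candidate 1: (m,n)=(3,3) → π∥ = 3+3·λ ≈ 7.8541, π⊥ = 3+3·λ' ≈ 1.1459 ∈ [0.3, 1.9) ⇒ IN Λ
candidate 2: (m,n)=(2,2) → π∥ = 2+2·λ ≈ 5.2361, π⊥ = 2+2·λ' ≈ 0.7639 ∈ [0.3, 1.9) ⇒ IN Λ
candidate 3: (m,n)=(1,2) → π∥ = 1+2·λ ≈ 4.2361, π⊥ = 1+2·λ' ≈ -0.2361 ∉ [0.3, 1.9) ⇒ out
candidate 4: (m,n)=(9,14) → π∥ = 9+14·λ ≈ 31.6525, π⊥ = 9+14·λ' ≈ 0.3475 ∈ [0.3, 1.9) ⇒ IN Λ
candidate 5: (m,n)=(3,2) → π∥ = 3+2·λ ≈ 6.2361, π⊥ = 3+2·λ' ≈ 1.7639 ∈ [0.3, 1.9) ⇒ IN Λ
candidate 6: (m,n)=(-6,-17) → π∥ = -6-17·λ ≈ -33.5066, π⊥ = -6-17·λ' ≈ 4.5066 ∉ [0.3, 1.9) ⇒ out
candidate 7: (m,n)=(16,-11) → π∥ = 16-11·λ ≈ -1.7984, π⊥ = 16-11·λ' ≈ 22.7984 ∉ [0.3, 1.9) ⇒ out
candidate 8: (m,n)=(-3,-6) → π∥ = -3-6·λ ≈ -12.7082, π⊥ = -3-6·λ' ≈ 0.7082 ∈ [0.3, 1.9) ⇒ IN Λ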